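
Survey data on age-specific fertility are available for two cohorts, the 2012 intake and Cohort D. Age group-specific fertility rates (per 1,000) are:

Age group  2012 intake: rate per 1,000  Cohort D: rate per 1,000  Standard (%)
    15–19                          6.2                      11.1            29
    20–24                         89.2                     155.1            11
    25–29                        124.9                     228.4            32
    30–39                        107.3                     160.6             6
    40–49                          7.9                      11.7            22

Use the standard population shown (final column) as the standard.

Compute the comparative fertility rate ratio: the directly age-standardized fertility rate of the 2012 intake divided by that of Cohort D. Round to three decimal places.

0.566

Standard weights: 0.29, 0.11, 0.32, 0.06, 0.22.
The 2012 intake: 0.2900×6.2 + 0.1100×89.2 + 0.3200×124.9 + 0.0600×107.3 + 0.2200×7.9 = 59.7540 per 1,000.
Cohort D: 0.2900×11.1 + 0.1100×155.1 + 0.3200×228.4 + 0.0600×160.6 + 0.2200×11.7 = 105.5780 per 1,000.
Ratio = 59.7540 ÷ 105.5780 = 0.56597.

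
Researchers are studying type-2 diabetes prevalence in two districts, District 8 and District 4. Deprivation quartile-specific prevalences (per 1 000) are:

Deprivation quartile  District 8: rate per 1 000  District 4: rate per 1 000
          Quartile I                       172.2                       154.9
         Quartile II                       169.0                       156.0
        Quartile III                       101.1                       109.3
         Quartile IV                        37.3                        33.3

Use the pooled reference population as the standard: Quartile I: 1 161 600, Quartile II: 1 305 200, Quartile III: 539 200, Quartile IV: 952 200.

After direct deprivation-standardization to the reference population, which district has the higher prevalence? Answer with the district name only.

District 8

Standard total = 3 958 200; weights = 0.2935, 0.3297, 0.1362, 0.2406.
District 8: 0.2935×172.2 + 0.3297×169.0 + 0.1362×101.1 + 0.2406×37.3 = 129.0073 per 1 000.
District 4: 0.2935×154.9 + 0.3297×156.0 + 0.1362×109.3 + 0.2406×33.3 = 119.7984 per 1 000.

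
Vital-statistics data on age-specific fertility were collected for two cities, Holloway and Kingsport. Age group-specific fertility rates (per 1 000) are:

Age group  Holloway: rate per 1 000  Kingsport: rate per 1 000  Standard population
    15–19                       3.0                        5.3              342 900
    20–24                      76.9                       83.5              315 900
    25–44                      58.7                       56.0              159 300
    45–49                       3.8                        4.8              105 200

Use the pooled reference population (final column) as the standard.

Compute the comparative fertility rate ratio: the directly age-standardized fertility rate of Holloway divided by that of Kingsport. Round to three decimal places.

0.932

Standard total = 923 300; weights = 0.3714, 0.3421, 0.1725, 0.1139.
Holloway: 0.3714×3.0 + 0.3421×76.9 + 0.1725×58.7 + 0.1139×3.8 = 37.9856 per 1 000.
Kingsport: 0.3714×5.3 + 0.3421×83.5 + 0.1725×56.0 + 0.1139×4.8 = 40.7460 per 1 000.
Ratio = 37.9856 ÷ 40.7460 = 0.93225.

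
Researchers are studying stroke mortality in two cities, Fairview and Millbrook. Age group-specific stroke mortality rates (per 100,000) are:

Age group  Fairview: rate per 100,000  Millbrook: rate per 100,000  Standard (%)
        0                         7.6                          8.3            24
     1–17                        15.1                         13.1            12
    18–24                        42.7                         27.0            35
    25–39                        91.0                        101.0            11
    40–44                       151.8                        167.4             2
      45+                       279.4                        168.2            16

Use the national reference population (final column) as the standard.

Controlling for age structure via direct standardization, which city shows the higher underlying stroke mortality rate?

Standard weights: 0.24, 0.12, 0.35, 0.11, 0.02, 0.16.
Fairview: 0.2400×7.6 + 0.1200×15.1 + 0.3500×42.7 + 0.1100×91.0 + 0.0200×151.8 + 0.1600×279.4 = 76.3310 per 100,000.
Millbrook: 0.2400×8.3 + 0.1200×13.1 + 0.3500×27.0 + 0.1100×101.0 + 0.0200×167.4 + 0.1600×168.2 = 54.3840 per 100,000.

Fairview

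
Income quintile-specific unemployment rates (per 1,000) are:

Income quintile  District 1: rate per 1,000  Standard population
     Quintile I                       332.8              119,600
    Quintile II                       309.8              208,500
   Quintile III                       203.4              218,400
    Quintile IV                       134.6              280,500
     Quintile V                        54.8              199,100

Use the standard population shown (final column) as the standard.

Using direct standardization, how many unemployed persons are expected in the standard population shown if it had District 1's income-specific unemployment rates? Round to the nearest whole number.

197485

Expected unemployed persons = Σ (standard pop × income-specific rate ÷ 1,000)
= 119,600×332.8/1,000 + 208,500×309.8/1,000 + 218,400×203.4/1,000 + 280,500×134.6/1,000 + 199,100×54.8/1,000
= 39802.88 + 64593.30 + 44422.56 + 37755.30 + 10910.68 = 197484.72.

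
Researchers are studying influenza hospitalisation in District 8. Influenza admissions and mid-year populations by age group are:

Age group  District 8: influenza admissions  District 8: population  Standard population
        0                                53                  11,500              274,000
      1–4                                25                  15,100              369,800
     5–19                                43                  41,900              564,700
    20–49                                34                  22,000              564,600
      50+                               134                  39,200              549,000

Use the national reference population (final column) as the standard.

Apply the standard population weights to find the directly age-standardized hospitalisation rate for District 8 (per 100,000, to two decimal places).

224.10

Age-specific rates per 100,000 for District 8: 460.87, 165.56, 102.63, 154.55, 341.84.
Standard total = 2,322,100; weights = 0.1180, 0.1593, 0.2432, 0.2431, 0.2364.
Standardized rate: 0.1180×460.87 + 0.1593×165.56 + 0.2432×102.63 + 0.2431×154.55 + 0.2364×341.84 = 224.0992 per 100,000.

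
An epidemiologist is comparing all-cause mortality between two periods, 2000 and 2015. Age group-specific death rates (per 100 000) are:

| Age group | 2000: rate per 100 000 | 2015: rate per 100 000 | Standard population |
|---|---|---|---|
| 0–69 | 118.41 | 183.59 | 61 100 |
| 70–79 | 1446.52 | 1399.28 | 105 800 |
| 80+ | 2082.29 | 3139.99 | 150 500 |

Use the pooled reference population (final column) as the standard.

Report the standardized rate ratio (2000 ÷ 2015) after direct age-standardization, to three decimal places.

0.750

Standard total = 317 400; weights = 0.1925, 0.3333, 0.4742.
2000: 0.1925×118.41 + 0.3333×1446.52 + 0.4742×2082.29 = 1492.3167 per 100 000.
2015: 0.1925×183.59 + 0.3333×1399.28 + 0.4742×3139.99 = 1990.6417 per 100 000.
Ratio = 1492.3167 ÷ 1990.6417 = 0.74967.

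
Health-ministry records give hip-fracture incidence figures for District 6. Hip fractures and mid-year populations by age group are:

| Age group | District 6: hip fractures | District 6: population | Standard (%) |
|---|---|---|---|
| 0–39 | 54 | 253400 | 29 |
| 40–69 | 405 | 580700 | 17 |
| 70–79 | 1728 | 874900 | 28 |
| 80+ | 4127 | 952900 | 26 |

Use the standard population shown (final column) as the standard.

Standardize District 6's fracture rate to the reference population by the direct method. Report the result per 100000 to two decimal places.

Age-specific rates per 100000 for District 6: 21.31, 69.74, 197.51, 433.10.
Standard weights: 0.29, 0.17, 0.28, 0.26.
Standardized rate: 0.2900×21.31 + 0.1700×69.74 + 0.2800×197.51 + 0.2600×433.10 = 185.9444 per 100000.

185.94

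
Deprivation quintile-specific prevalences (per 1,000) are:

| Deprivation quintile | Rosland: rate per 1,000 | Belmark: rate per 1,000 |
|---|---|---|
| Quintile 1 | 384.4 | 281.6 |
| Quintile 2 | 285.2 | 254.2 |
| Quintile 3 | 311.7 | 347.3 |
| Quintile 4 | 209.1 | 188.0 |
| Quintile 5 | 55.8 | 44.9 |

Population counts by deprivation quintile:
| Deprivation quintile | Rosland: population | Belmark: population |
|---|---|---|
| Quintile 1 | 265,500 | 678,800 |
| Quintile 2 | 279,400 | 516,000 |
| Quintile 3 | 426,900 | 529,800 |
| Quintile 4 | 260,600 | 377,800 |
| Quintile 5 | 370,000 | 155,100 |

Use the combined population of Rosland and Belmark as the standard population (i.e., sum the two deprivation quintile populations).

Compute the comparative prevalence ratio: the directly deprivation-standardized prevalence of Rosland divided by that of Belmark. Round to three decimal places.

Combined standard total = 3,859,900; weights = 0.2446, 0.2061, 0.2479, 0.1654, 0.1360.
Rosland: 0.2446×384.4 + 0.2061×285.2 + 0.2479×311.7 + 0.1654×209.1 + 0.1360×55.8 = 272.2429 per 1,000.
Belmark: 0.2446×281.6 + 0.2061×254.2 + 0.2479×347.3 + 0.1654×188.0 + 0.1360×44.9 = 244.5565 per 1,000.
Ratio = 272.2429 ÷ 244.5565 = 1.11321.

1.113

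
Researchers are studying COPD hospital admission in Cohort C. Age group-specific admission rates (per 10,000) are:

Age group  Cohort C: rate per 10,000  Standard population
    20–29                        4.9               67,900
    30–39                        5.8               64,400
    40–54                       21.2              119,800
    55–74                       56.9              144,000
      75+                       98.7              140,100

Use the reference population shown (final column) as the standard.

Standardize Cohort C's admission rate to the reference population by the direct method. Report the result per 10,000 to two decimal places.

Standard total = 536,200; weights = 0.1266, 0.1201, 0.2234, 0.2686, 0.2613.
Standardized rate: 0.1266×4.9 + 0.1201×5.8 + 0.2234×21.2 + 0.2686×56.9 + 0.2613×98.7 = 47.1232 per 10,000.

47.12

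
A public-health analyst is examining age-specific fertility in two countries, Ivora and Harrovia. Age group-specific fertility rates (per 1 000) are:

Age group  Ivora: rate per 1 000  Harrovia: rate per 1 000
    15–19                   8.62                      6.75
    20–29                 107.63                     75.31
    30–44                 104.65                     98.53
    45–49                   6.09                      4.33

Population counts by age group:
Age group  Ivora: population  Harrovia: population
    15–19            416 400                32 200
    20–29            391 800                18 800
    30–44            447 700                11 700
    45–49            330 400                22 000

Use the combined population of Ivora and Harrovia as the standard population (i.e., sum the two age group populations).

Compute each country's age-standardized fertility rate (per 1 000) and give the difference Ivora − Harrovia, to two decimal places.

Combined standard total = 1 671 000; weights = 0.2685, 0.2457, 0.2749, 0.2109.
Ivora: 0.2685×8.62 + 0.2457×107.63 + 0.2749×104.65 + 0.2109×6.09 = 58.8164 per 1 000.
Harrovia: 0.2685×6.75 + 0.2457×75.31 + 0.2749×98.53 + 0.2109×4.33 = 48.3189 per 1 000.
Difference = 58.8164 − 48.3189 = 10.4974.

10.50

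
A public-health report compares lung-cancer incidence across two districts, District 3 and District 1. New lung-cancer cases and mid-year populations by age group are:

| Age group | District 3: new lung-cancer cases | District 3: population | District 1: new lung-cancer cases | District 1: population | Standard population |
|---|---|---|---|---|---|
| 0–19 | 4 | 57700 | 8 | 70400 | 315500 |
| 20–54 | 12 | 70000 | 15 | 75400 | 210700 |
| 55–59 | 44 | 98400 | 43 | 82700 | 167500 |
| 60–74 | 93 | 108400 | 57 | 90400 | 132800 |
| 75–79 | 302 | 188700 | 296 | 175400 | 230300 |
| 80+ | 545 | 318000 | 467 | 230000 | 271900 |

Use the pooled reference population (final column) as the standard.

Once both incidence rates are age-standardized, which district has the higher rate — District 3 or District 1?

Age-specific rates per 100000 for District 3: 6.93, 17.14, 44.72, 85.79, 160.04, 171.38.
For District 1: 11.36, 19.89, 52.00, 63.05, 168.76, 203.04.
Standard total = 1328700; weights = 0.2375, 0.1586, 0.1261, 0.0999, 0.1733, 0.2046.
District 3: 0.2375×6.93 + 0.1586×17.14 + 0.1261×44.72 + 0.0999×85.79 + 0.1733×160.04 + 0.2046×171.38 = 81.3873 per 100000.
District 1: 0.2375×11.36 + 0.1586×19.89 + 0.1261×52.00 + 0.0999×63.05 + 0.1733×168.76 + 0.2046×203.04 = 89.5099 per 100000.

District 1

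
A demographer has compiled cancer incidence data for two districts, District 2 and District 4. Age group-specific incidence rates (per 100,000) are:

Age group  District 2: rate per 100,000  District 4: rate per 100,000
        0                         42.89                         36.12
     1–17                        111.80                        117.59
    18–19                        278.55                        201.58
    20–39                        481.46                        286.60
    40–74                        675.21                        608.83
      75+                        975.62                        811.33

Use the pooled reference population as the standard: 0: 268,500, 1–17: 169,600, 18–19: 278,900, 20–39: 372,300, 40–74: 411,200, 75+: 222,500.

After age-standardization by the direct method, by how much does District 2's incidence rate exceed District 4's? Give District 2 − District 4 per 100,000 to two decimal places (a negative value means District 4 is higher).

Standard total = 1,723,000; weights = 0.1558, 0.0984, 0.1619, 0.2161, 0.2387, 0.1291.
District 2: 0.1558×42.89 + 0.0984×111.80 + 0.1619×278.55 + 0.2161×481.46 + 0.2387×675.21 + 0.1291×975.62 = 453.9374 per 100,000.
District 4: 0.1558×36.12 + 0.0984×117.59 + 0.1619×201.58 + 0.2161×286.60 + 0.2387×608.83 + 0.1291×811.33 = 361.8312 per 100,000.
Difference = 453.9374 − 361.8312 = 92.1062.

92.11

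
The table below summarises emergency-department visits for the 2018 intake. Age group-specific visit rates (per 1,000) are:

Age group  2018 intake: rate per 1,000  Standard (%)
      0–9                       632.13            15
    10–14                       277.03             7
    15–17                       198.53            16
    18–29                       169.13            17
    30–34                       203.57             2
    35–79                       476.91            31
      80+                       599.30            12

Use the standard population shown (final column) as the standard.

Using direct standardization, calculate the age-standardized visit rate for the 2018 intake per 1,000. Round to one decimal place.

Standard weights: 0.15, 0.07, 0.16, 0.17, 0.02, 0.31, 0.12.
Standardized rate: 0.1500×632.13 + 0.0700×277.03 + 0.1600×198.53 + 0.1700×169.13 + 0.0200×203.57 + 0.3100×476.91 + 0.1200×599.30 = 398.5580 per 1,000.

398.6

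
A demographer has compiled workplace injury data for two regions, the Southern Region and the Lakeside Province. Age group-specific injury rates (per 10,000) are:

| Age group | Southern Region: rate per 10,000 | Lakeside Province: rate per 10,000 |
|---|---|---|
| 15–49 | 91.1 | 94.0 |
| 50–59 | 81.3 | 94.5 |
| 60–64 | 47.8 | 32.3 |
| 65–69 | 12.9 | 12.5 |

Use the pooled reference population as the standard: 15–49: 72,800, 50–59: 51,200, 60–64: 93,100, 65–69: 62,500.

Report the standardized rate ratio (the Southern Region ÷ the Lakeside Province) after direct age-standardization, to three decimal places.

1.038

Standard total = 279,600; weights = 0.2604, 0.1831, 0.3330, 0.2235.
The Southern Region: 0.2604×91.1 + 0.1831×81.3 + 0.3330×47.8 + 0.2235×12.9 = 57.4073 per 10,000.
The Lakeside Province: 0.2604×94.0 + 0.1831×94.5 + 0.3330×32.3 + 0.2235×12.5 = 55.3290 per 10,000.
Ratio = 57.4073 ÷ 55.3290 = 1.03756.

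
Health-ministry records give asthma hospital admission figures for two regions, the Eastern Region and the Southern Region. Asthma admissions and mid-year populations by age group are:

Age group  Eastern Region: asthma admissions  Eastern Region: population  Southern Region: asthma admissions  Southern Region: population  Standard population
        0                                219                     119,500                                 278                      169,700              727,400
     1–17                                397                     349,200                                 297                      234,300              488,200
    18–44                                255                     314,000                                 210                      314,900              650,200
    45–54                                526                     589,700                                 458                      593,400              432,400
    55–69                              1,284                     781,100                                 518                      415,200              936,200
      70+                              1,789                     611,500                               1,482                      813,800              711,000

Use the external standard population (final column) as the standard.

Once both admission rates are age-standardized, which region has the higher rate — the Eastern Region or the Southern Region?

Eastern Region

Age-specific rates per 10,000 for the Eastern Region: 18.33, 11.37, 8.12, 8.92, 16.44, 29.26.
For the Southern Region: 16.38, 12.68, 6.67, 7.72, 12.48, 18.21.
Standard total = 3,945,400; weights = 0.1844, 0.1237, 0.1648, 0.1096, 0.2373, 0.1802.
The Eastern Region: 0.1844×18.33 + 0.1237×11.37 + 0.1648×8.12 + 0.1096×8.92 + 0.2373×16.44 + 0.1802×29.26 = 16.2743 per 10,000.
The Southern Region: 0.1844×16.38 + 0.1237×12.68 + 0.1648×6.67 + 0.1096×7.72 + 0.2373×12.48 + 0.1802×18.21 = 12.7759 per 10,000.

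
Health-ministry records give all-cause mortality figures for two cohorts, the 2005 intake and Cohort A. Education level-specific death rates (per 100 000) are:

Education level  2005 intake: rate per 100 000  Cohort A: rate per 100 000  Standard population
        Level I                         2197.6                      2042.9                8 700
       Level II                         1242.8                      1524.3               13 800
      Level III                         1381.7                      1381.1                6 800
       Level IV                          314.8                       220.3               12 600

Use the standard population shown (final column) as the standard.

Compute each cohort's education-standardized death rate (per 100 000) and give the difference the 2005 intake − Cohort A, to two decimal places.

-32.08

Standard total = 41 900; weights = 0.2076, 0.3294, 0.1623, 0.3007.
The 2005 intake: 0.2076×2197.6 + 0.3294×1242.8 + 0.1623×1381.7 + 0.3007×314.8 = 1184.5298 per 100 000.
Cohort A: 0.2076×2042.9 + 0.3294×1524.3 + 0.1623×1381.1 + 0.3007×220.3 = 1216.6069 per 100 000.
Difference = 1184.5298 − 1216.6069 = -32.0771.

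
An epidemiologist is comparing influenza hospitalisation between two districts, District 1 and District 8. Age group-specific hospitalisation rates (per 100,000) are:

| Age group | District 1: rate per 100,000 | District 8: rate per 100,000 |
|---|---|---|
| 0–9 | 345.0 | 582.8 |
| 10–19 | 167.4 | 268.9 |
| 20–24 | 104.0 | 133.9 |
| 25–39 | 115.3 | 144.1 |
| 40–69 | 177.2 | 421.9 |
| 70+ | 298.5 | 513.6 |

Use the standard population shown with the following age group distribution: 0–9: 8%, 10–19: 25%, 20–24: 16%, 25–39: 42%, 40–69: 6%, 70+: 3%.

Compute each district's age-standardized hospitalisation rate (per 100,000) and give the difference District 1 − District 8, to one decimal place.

-82.4

Standard weights: 0.08, 0.25, 0.16, 0.42, 0.06, 0.03.
District 1: 0.0800×345.0 + 0.2500×167.4 + 0.1600×104.0 + 0.4200×115.3 + 0.0600×177.2 + 0.0300×298.5 = 154.1030 per 100,000.
District 8: 0.0800×582.8 + 0.2500×268.9 + 0.1600×133.9 + 0.4200×144.1 + 0.0600×421.9 + 0.0300×513.6 = 236.5170 per 100,000.
Difference = 154.1030 − 236.5170 = -82.4140.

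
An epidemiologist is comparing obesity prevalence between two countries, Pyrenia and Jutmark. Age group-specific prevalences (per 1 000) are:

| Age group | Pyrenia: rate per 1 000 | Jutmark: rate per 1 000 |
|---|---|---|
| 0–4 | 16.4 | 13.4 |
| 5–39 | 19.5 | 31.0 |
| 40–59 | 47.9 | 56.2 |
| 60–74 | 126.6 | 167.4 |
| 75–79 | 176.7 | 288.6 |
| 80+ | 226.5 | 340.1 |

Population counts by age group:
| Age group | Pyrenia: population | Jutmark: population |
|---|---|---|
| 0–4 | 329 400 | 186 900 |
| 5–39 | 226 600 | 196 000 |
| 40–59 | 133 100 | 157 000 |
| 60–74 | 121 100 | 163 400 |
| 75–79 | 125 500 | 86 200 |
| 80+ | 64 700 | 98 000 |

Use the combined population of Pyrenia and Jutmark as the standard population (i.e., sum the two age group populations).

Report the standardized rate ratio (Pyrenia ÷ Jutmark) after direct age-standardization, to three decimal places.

Combined standard total = 1 887 900; weights = 0.2735, 0.2238, 0.1537, 0.1507, 0.1121, 0.0862.
Pyrenia: 0.2735×16.4 + 0.2238×19.5 + 0.1537×47.9 + 0.1507×126.6 + 0.1121×176.7 + 0.0862×226.5 = 74.6228 per 1 000.
Jutmark: 0.2735×13.4 + 0.2238×31.0 + 0.1537×56.2 + 0.1507×167.4 + 0.1121×288.6 + 0.0862×340.1 = 106.1385 per 1 000.
Ratio = 74.6228 ÷ 106.1385 = 0.70307.

0.703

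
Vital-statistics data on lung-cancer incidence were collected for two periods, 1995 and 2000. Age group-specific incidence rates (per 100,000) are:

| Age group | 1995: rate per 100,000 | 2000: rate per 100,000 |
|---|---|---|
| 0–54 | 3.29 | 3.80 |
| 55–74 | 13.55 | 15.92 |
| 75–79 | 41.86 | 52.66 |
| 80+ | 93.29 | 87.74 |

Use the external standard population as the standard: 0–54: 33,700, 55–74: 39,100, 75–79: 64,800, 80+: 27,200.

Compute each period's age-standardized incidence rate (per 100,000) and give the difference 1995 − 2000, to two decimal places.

Standard total = 164,800; weights = 0.2045, 0.2373, 0.3932, 0.1650.
1995: 0.2045×3.29 + 0.2373×13.55 + 0.3932×41.86 + 0.1650×93.29 = 35.7445 per 100,000.
2000: 0.2045×3.80 + 0.2373×15.92 + 0.3932×52.66 + 0.1650×87.74 = 39.7417 per 100,000.
Difference = 35.7445 − 39.7417 = -3.9972.

-4.00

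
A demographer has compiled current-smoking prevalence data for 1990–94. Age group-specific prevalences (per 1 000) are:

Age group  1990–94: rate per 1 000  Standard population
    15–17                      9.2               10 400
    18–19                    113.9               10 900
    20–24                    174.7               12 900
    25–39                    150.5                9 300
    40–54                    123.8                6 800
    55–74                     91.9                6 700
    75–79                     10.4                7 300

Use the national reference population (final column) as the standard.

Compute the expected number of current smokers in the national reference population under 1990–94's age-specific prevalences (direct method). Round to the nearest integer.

Expected current smokers = Σ (standard pop × age-specific rate ÷ 1 000)
= 10 400×9.2/1 000 + 10 900×113.9/1 000 + 12 900×174.7/1 000 + 9 300×150.5/1 000 + 6 800×123.8/1 000 + 6 700×91.9/1 000 + 7 300×10.4/1 000
= 95.68 + 1241.51 + 2253.63 + 1399.65 + 841.84 + 615.73 + 75.92 = 6523.96.

6524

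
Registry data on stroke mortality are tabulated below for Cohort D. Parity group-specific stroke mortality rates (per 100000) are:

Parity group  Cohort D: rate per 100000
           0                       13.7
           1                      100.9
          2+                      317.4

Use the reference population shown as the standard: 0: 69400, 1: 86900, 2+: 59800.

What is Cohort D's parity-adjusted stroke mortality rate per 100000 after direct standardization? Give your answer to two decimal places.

Standard total = 216100; weights = 0.3211, 0.4021, 0.2767.
Standardized rate: 0.3211×13.7 + 0.4021×100.9 + 0.2767×317.4 = 132.8066 per 100000.

132.81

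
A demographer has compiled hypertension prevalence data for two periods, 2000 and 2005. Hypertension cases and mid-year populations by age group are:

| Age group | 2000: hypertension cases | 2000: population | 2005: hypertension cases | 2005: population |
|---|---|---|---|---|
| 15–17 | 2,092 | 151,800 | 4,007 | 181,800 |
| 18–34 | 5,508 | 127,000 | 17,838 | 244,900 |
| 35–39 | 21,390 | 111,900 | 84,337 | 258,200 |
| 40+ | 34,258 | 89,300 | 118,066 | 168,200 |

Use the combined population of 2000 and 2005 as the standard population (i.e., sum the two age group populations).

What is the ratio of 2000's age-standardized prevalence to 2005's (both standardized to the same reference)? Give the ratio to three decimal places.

0.566

Age-specific rates per 1,000 for 2000: 13.781, 43.370, 191.153, 383.628.
For 2005: 22.041, 72.838, 326.634, 701.938.
Combined standard total = 1,333,100; weights = 0.2502, 0.2790, 0.2776, 0.1932.
2000: 0.2502×13.781 + 0.2790×43.370 + 0.2776×191.153 + 0.1932×383.628 = 142.7175 per 1,000.
2005: 0.2502×22.041 + 0.2790×72.838 + 0.2776×326.634 + 0.1932×701.938 = 252.1024 per 1,000.
Ratio = 142.7175 ÷ 252.1024 = 0.56611.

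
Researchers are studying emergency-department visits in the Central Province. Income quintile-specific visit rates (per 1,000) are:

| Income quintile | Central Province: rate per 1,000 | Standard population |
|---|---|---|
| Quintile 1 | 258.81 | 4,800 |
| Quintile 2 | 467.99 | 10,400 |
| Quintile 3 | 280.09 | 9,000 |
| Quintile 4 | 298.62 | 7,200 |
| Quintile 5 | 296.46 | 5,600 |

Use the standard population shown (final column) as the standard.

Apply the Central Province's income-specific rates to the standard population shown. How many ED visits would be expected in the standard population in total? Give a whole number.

Expected ED visits = Σ (standard pop × income-specific rate ÷ 1,000)
= 4,800×258.81/1,000 + 10,400×467.99/1,000 + 9,000×280.09/1,000 + 7,200×298.62/1,000 + 5,600×296.46/1,000
= 1242.29 + 4867.10 + 2520.81 + 2150.06 + 1660.18 = 12440.43.

12440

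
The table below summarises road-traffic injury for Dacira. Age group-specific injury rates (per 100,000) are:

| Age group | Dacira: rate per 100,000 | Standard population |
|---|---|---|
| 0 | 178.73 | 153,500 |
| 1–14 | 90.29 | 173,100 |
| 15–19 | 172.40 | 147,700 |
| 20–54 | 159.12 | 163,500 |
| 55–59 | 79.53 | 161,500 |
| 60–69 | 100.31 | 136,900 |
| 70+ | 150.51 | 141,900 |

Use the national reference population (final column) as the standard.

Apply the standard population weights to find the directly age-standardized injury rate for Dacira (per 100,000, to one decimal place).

Standard total = 1,078,100; weights = 0.1424, 0.1606, 0.1370, 0.1517, 0.1498, 0.1270, 0.1316.
Standardized rate: 0.1424×178.73 + 0.1606×90.29 + 0.1370×172.40 + 0.1517×159.12 + 0.1498×79.53 + 0.1270×100.31 + 0.1316×150.51 = 132.1563 per 100,000.

132.2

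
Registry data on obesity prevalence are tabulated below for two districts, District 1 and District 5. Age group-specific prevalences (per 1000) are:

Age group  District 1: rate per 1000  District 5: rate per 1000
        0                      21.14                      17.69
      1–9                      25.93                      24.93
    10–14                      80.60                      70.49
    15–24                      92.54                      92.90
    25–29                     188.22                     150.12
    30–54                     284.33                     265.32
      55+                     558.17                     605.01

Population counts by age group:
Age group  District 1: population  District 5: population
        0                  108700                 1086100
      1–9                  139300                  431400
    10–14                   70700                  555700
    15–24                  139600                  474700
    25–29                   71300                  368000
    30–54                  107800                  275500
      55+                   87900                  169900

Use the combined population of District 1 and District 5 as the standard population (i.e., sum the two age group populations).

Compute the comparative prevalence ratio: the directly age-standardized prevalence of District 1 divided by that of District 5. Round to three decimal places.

Combined standard total = 4086600; weights = 0.2924, 0.1397, 0.1533, 0.1503, 0.1075, 0.0938, 0.0631.
District 1: 0.2924×21.14 + 0.1397×25.93 + 0.1533×80.60 + 0.1503×92.54 + 0.1075×188.22 + 0.0938×284.33 + 0.0631×558.17 = 118.1805 per 1000.
District 5: 0.2924×17.69 + 0.1397×24.93 + 0.1533×70.49 + 0.1503×92.90 + 0.1075×150.12 + 0.0938×265.32 + 0.0631×605.01 = 112.6128 per 1000.
Ratio = 118.1805 ÷ 112.6128 = 1.04944.

1.049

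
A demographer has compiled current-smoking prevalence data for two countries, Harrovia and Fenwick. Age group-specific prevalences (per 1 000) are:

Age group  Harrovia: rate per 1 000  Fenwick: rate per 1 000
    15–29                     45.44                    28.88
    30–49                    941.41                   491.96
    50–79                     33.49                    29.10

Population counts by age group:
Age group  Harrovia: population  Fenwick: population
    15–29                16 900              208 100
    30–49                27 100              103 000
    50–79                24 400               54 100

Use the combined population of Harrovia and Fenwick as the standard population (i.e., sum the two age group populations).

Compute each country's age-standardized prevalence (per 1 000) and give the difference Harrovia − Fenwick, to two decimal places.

144.24

Combined standard total = 433 600; weights = 0.5189, 0.3000, 0.1810.
Harrovia: 0.5189×45.44 + 0.3000×941.41 + 0.1810×33.49 = 312.1089 per 1 000.
Fenwick: 0.5189×28.88 + 0.3000×491.96 + 0.1810×29.10 = 167.8652 per 1 000.
Difference = 312.1089 − 167.8652 = 144.2437.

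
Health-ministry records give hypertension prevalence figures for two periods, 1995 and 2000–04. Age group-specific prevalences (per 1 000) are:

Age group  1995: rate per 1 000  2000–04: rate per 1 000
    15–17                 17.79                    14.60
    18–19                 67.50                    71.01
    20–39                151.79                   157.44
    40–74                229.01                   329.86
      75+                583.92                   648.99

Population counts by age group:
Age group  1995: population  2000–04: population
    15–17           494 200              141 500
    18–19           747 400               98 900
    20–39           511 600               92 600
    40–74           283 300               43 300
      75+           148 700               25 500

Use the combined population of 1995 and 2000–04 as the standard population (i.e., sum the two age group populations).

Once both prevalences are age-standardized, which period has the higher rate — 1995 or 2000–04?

Combined standard total = 2 587 000; weights = 0.2457, 0.3271, 0.2336, 0.1262, 0.0673.
1995: 0.2457×17.79 + 0.3271×67.50 + 0.2336×151.79 + 0.1262×229.01 + 0.0673×583.92 = 130.1351 per 1 000.
2000–04: 0.2457×14.60 + 0.3271×71.01 + 0.2336×157.44 + 0.1262×329.86 + 0.0673×648.99 = 148.9326 per 1 000.

2000–04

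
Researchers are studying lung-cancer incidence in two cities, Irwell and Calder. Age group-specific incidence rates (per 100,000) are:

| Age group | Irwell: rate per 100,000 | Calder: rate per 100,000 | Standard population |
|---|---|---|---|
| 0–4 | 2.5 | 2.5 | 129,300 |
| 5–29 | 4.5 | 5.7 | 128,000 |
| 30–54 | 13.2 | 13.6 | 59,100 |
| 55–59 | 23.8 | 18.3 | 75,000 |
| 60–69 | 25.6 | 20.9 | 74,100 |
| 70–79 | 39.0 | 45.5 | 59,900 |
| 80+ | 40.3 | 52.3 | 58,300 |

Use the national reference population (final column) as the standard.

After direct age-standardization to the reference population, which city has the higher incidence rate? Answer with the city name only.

Calder

Standard total = 583,700; weights = 0.2215, 0.2193, 0.1013, 0.1285, 0.1269, 0.1026, 0.0999.
Irwell: 0.2215×2.5 + 0.2193×4.5 + 0.1013×13.2 + 0.1285×23.8 + 0.1269×25.6 + 0.1026×39.0 + 0.0999×40.3 = 17.2125 per 100,000.
Calder: 0.2215×2.5 + 0.2193×5.7 + 0.1013×13.6 + 0.1285×18.3 + 0.1269×20.9 + 0.1026×45.5 + 0.0999×52.3 = 18.0784 per 100,000.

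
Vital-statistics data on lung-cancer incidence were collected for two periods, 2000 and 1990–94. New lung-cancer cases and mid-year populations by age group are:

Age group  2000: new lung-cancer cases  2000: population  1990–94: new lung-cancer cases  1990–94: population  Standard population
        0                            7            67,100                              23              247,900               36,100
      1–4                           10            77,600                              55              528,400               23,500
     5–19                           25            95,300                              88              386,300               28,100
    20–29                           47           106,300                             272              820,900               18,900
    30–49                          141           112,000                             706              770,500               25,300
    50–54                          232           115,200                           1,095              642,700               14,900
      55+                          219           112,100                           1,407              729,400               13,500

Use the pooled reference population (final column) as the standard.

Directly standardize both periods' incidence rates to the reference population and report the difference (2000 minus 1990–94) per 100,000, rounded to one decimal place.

Age-specific rates per 100,000 for 2000: 10.43, 12.89, 26.23, 44.21, 125.89, 201.39, 195.36.
For 1990–94: 9.28, 10.41, 22.78, 33.13, 91.63, 170.37, 192.90.
Standard total = 160,300; weights = 0.2252, 0.1466, 0.1753, 0.1179, 0.1578, 0.0930, 0.0842.
2000: 0.2252×10.43 + 0.1466×12.89 + 0.1753×26.23 + 0.1179×44.21 + 0.1578×125.89 + 0.0930×201.39 + 0.0842×195.36 = 69.0917 per 100,000.
1990–94: 0.2252×9.28 + 0.1466×10.41 + 0.1753×22.78 + 0.1179×33.13 + 0.1578×91.63 + 0.0930×170.37 + 0.0842×192.90 = 58.0588 per 100,000.
Difference = 69.0917 − 58.0588 = 11.0329.

11.0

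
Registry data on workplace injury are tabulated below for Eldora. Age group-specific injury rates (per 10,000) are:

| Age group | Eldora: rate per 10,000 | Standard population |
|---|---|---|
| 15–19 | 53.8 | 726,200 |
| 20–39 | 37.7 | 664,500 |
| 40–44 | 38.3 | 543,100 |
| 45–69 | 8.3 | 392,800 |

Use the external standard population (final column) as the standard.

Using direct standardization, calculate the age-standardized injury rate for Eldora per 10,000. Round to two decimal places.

Standard total = 2,326,600; weights = 0.3121, 0.2856, 0.2334, 0.1688.
Standardized rate: 0.3121×53.8 + 0.2856×37.7 + 0.2334×38.3 + 0.1688×8.3 = 37.9017 per 10,000.

37.90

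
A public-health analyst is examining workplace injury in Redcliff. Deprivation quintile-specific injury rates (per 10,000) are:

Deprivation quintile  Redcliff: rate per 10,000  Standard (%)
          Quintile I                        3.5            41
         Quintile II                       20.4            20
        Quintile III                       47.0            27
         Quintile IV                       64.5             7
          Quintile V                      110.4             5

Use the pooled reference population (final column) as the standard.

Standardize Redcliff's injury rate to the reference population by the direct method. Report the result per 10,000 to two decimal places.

Standard weights: 0.41, 0.20, 0.27, 0.07, 0.05.
Standardized rate: 0.4100×3.5 + 0.2000×20.4 + 0.2700×47.0 + 0.0700×64.5 + 0.0500×110.4 = 28.2400 per 10,000.

28.24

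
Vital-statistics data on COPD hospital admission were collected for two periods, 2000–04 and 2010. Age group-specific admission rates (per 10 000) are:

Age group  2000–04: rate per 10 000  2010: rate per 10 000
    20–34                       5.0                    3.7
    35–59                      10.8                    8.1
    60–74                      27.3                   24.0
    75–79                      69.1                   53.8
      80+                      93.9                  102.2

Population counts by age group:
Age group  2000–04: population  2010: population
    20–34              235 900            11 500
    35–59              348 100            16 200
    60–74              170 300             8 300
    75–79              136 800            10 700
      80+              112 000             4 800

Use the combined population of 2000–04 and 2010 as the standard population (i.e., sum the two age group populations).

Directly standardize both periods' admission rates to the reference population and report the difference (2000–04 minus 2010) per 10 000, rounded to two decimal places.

3.02

Combined standard total = 1 054 600; weights = 0.2346, 0.3454, 0.1694, 0.1399, 0.1108.
2000–04: 0.2346×5.0 + 0.3454×10.8 + 0.1694×27.3 + 0.1399×69.1 + 0.1108×93.9 = 29.5913 per 10 000.
2010: 0.2346×3.7 + 0.3454×8.1 + 0.1694×24.0 + 0.1399×53.8 + 0.1108×102.2 = 26.5741 per 10 000.
Difference = 29.5913 − 26.5741 = 3.0172.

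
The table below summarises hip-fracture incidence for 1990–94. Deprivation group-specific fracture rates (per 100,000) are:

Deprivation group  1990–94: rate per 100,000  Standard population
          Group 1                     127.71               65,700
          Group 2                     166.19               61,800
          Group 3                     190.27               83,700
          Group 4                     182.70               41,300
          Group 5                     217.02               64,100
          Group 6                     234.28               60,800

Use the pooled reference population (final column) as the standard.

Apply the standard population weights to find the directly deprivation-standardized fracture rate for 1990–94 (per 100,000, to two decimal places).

Standard total = 377,400; weights = 0.1741, 0.1638, 0.2218, 0.1094, 0.1698, 0.1611.
Standardized rate: 0.1741×127.71 + 0.1638×166.19 + 0.2218×190.27 + 0.1094×182.70 + 0.1698×217.02 + 0.1611×234.28 = 186.2411 per 100,000.

186.24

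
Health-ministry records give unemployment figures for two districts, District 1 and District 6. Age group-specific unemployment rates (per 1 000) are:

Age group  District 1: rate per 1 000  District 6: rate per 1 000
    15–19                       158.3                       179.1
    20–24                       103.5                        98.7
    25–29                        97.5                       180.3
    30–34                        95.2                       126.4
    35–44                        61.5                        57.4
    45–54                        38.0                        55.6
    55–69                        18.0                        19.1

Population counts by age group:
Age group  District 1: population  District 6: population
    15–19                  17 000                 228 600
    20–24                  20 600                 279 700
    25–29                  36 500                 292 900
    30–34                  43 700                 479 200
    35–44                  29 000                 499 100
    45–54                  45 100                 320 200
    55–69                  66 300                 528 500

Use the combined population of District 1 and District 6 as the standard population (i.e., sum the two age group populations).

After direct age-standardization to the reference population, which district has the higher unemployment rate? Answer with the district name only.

District 6

Combined standard total = 2 886 400; weights = 0.0851, 0.1040, 0.1141, 0.1812, 0.1830, 0.1266, 0.2061.
District 1: 0.0851×158.3 + 0.1040×103.5 + 0.1141×97.5 + 0.1812×95.2 + 0.1830×61.5 + 0.1266×38.0 + 0.2061×18.0 = 72.3815 per 1 000.
District 6: 0.0851×179.1 + 0.1040×98.7 + 0.1141×180.3 + 0.1812×126.4 + 0.1830×57.4 + 0.1266×55.6 + 0.2061×19.1 = 90.4574 per 1 000.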